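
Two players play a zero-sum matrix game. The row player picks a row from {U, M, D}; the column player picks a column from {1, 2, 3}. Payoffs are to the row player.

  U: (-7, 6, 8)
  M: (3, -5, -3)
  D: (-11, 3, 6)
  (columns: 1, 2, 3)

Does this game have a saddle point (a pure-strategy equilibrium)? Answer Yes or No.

Row minima: U → -7, M → -5, D → -11; maximin = -5.
Column maxima: 1 → 3, 2 → 6, 3 → 8; minimax = 3.
-5 ≠ 3, so no pure-strategy equilibrium exists.

No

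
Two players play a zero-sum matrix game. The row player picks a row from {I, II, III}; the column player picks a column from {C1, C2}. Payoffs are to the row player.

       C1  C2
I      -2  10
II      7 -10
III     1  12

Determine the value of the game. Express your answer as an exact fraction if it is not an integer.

Row minima: I → -2, II → -10, III → 1; maximin = 1.
Column maxima: C1 → 7, C2 → 12; minimax = 7.
1 ≠ 7, so there is no saddle point; optimal play is mixed.
I is strictly dominated by III, so the row player never plays it.
On the remaining 2×2 (II, III vs C1, C2):
Let the row player play II with probability p. Expected payoff against C1: 7p + 1(1−p) = 6p + 1; against C2: (-10)p + 12(1−p) = −22p + 12.
Setting these equal: 6p + 1 = −22p + 12 ⇒ 28p = 11 ⇒ p = 11/28, and the value is (6)·(11/28) + 1 = 47/14.
For the column player: with q = P(C1), equating II's and III's payoffs gives 17q − 10 = −11q + 12 ⇒ q = 11/14.

47/14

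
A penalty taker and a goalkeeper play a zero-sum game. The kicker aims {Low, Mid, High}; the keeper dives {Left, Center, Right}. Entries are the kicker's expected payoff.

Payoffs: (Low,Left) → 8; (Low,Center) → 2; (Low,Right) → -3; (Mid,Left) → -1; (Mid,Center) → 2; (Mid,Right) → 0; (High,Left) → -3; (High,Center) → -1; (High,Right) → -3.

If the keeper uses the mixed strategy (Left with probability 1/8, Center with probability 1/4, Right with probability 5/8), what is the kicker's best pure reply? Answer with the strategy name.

Mid

Expected payoff of Low: (1/8)·8 + (1/4)·2 + (5/8)·(-3) = -3/8.
Expected payoff of Mid: (1/8)·(-1) + (1/4)·2 + (5/8)·0 = 3/8.
Expected payoff of High: (1/8)·(-3) + (1/4)·(-1) + (5/8)·(-3) = -5/2.
The largest is 3/8, so the kicker's best response is Mid.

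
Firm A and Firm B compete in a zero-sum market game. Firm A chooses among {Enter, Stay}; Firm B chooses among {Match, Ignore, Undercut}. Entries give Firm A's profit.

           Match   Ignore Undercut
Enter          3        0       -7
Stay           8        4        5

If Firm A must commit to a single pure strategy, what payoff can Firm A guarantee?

Row minima: Enter → -7, Stay → 4.
The best of these is 4.

4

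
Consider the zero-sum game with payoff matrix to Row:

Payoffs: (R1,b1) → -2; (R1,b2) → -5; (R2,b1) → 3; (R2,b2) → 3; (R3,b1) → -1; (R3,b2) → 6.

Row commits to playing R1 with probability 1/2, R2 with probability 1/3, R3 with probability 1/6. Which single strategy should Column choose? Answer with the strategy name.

If Column plays b1, Row's expected payoff is (1/2)·(-2) + (1/3)·3 + (1/6)·(-1) = -1/6.
If Column plays b2, Row's expected payoff is (1/2)·(-5) + (1/3)·3 + (1/6)·6 = -1/2.
Column minimizes Row's payoff; the smallest is -1/2, so the best response is b2.

b2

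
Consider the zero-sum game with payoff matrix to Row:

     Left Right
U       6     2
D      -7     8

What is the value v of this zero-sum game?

62/19

Row minima: U → 2, D → -7; maximin = 2.
Column maxima: Left → 6, Right → 8; minimax = 6.
2 ≠ 6, so there is no saddle point; optimal play is mixed.
Let Row play U with probability p. Expected payoff against Left: 6p + (-7)(1−p) = 13p − 7; against Right: 2p + 8(1−p) = −6p + 8.
Setting these equal: 13p − 7 = −6p + 8 ⇒ 19p = 15 ⇒ p = 15/19, and the value is (13)·(15/19) − 7 = 62/19.
For Column: with q = P(Left), equating U's and D's payoffs gives 4q + 2 = −15q + 8 ⇒ q = 6/19.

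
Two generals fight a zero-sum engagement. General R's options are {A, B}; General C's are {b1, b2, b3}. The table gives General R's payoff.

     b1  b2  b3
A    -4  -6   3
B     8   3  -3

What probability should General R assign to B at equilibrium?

Row minima: A → -6, B → -3; maximin = -3.
Column maxima: b1 → 8, b2 → 3, b3 → 3; minimax = 3.
-3 ≠ 3, so there is no saddle point; optimal play is mixed.
b1 is strictly dominated by b2 (it gives General R strictly more in every row), so General C never plays it.
On the remaining 2×2 (A, B vs b2, b3):
Let General R play A with probability p. Expected payoff against b2: (-6)p + 3(1−p) = −9p + 3; against b3: 3p + (-3)(1−p) = 6p − 3.
Setting these equal: −9p + 3 = 6p − 3 ⇒ −15p = -6 ⇒ p = 2/5, and the value is (-9)·(2/5) + 3 = -3/5.
For General C: with q = P(b2), equating A's and B's payoffs gives −9q + 3 = 6q − 3 ⇒ q = 2/5.

3/5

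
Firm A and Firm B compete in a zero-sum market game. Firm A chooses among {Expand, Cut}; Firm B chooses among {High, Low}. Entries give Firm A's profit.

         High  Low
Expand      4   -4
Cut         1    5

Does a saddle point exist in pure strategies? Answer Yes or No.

No

Row minima: Expand → -4, Cut → 1; maximin = 1.
Column maxima: High → 4, Low → 5; minimax = 4.
1 ≠ 4, so no pure-strategy equilibrium exists.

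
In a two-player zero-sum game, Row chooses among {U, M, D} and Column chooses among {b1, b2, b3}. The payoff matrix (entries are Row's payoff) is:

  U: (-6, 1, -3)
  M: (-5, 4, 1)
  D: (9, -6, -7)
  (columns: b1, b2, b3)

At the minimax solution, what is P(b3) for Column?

7/11

Row minima: U → -6, M → -5, D → -7; maximin = -5.
Column maxima: b1 → 9, b2 → 4, b3 → 1; minimax = 1.
-5 ≠ 1, so there is no saddle point; optimal play is mixed.
U is strictly dominated by M, so Row never plays it.
b2 is strictly dominated by b3 (it gives Row strictly more in every row), so Column never plays it.
On the remaining 2×2 (M, D vs b1, b3):
Let Row play M with probability p. Expected payoff against b1: (-5)p + 9(1−p) = −14p + 9; against b3: 1p + (-7)(1−p) = 8p − 7.
Setting these equal: −14p + 9 = 8p − 7 ⇒ −22p = -16 ⇒ p = 8/11, and the value is (-14)·(8/11) + 9 = -13/11.
For Column: with q = P(b1), equating M's and D's payoffs gives −6q + 1 = 16q − 7 ⇒ q = 4/11.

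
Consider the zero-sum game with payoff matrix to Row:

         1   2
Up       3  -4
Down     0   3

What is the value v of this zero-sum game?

Row minima: Up → -4, Down → 0; maximin = 0.
Column maxima: 1 → 3, 2 → 3; minimax = 3.
0 ≠ 3, so there is no saddle point; optimal play is mixed.
Let Row play Up with probability p. Expected payoff against 1: 3p + 0(1−p) = 3p; against 2: (-4)p + 3(1−p) = −7p + 3.
Setting these equal: 3p = −7p + 3 ⇒ 10p = 3 ⇒ p = 3/10, and the value is (3)·(3/10) = 9/10.
For Column: with q = P(1), equating Up's and Down's payoffs gives 7q − 4 = −3q + 3 ⇒ q = 7/10.

9/10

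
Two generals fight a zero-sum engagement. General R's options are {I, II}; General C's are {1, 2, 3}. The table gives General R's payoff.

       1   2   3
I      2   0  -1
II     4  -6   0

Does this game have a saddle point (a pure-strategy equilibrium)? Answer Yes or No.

Row minima: I → -1, II → -6; maximin = -1.
Column maxima: 1 → 4, 2 → 0, 3 → 0; minimax = 0.
-1 ≠ 0, so no pure-strategy equilibrium exists.

No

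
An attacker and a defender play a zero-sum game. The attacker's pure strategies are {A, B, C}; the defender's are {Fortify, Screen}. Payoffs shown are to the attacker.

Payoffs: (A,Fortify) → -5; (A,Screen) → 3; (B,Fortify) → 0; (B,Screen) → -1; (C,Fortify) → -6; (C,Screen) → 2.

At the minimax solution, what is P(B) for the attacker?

8/9

Row minima: A → -5, B → -1, C → -6; maximin = -1.
Column maxima: Fortify → 0, Screen → 3; minimax = 0.
-1 ≠ 0, so there is no saddle point; optimal play is mixed.
C is strictly dominated by A, so the attacker never plays it.
On the remaining 2×2 (A, B vs Fortify, Screen):
Let the attacker play A with probability p. Expected payoff against Fortify: (-5)p + 0(1−p) = −5p; against Screen: 3p + (-1)(1−p) = 4p − 1.
Setting these equal: −5p = 4p − 1 ⇒ −9p = -1 ⇒ p = 1/9, and the value is (-5)·(1/9) = -5/9.
For the defender: with q = P(Fortify), equating A's and B's payoffs gives −8q + 3 = q − 1 ⇒ q = 4/9.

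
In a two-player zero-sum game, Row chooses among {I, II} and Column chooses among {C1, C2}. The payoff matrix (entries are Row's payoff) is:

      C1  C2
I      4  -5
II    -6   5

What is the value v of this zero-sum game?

Row minima: I → -5, II → -6; maximin = -5.
Column maxima: C1 → 4, C2 → 5; minimax = 4.
-5 ≠ 4, so there is no saddle point; optimal play is mixed.
Let Row play I with probability p. Expected payoff against C1: 4p + (-6)(1−p) = 10p − 6; against C2: (-5)p + 5(1−p) = −10p + 5.
Setting these equal: 10p − 6 = −10p + 5 ⇒ 20p = 11 ⇒ p = 11/20, and the value is (10)·(11/20) − 6 = -1/2.
For Column: with q = P(C1), equating I's and II's payoffs gives 9q − 5 = −11q + 5 ⇒ q = 1/2.

-1/2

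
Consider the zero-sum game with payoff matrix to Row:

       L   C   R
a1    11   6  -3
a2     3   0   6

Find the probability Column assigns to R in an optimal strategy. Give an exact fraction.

Row minima: a1 → -3, a2 → 0; maximin = 0.
Column maxima: L → 11, C → 6, R → 6; minimax = 6.
0 ≠ 6, so there is no saddle point; optimal play is mixed.
L is strictly dominated by C (it gives Row strictly more in every row), so Column never plays it.
On the remaining 2×2 (a1, a2 vs C, R):
Let Row play a1 with probability p. Expected payoff against C: 6p + 0(1−p) = 6p; against R: (-3)p + 6(1−p) = −9p + 6.
Setting these equal: 6p = −9p + 6 ⇒ 15p = 6 ⇒ p = 2/5, and the value is (6)·(2/5) = 12/5.
For Column: with q = P(C), equating a1's and a2's payoffs gives 9q − 3 = −6q + 6 ⇒ q = 3/5.

2/5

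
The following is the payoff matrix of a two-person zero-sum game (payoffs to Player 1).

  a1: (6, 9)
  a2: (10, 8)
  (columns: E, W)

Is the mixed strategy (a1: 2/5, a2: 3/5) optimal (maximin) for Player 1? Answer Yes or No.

Against E this mix gives (2/5)·6 + (3/5)·10 = 42/5.
Against W this mix gives (2/5)·9 + (3/5)·8 = 42/5.
All of Player 2's active replies (E, W) yield 42/5, and no column does worse for Player 1. The mix makes Player 2 indifferent and guarantees 42/5, so it is optimal.

Yes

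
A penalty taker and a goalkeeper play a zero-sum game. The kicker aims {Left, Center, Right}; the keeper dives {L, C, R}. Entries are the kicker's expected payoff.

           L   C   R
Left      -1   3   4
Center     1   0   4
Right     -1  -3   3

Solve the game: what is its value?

3/5

Row minima: Left → -1, Center → 0, Right → -3; maximin = 0.
Column maxima: L → 1, C → 3, R → 4; minimax = 1.
0 ≠ 1, so there is no saddle point; optimal play is mixed.
Right is strictly dominated by Center, so the kicker never plays it.
R is strictly dominated by L (it gives the kicker strictly more in every row), so the keeper never plays it.
On the remaining 2×2 (Left, Center vs L, C):
Let the kicker play Left with probability p. Expected payoff against L: (-1)p + 1(1−p) = −2p + 1; against C: 3p + 0(1−p) = 3p.
Setting these equal: −2p + 1 = 3p ⇒ −5p = -1 ⇒ p = 1/5, and the value is (-2)·(1/5) + 1 = 3/5.
For the keeper: with q = P(L), equating Left's and Center's payoffs gives −4q + 3 = q ⇒ q = 3/5.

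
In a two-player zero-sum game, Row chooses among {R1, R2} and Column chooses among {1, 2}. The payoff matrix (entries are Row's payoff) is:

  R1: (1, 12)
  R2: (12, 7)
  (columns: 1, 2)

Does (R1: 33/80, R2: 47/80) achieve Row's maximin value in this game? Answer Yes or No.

Against 1 this mix gives (33/80)·1 + (47/80)·12 = 597/80.
Against 2 this mix gives (33/80)·12 + (47/80)·7 = 145/16.
Column will play 1, holding Row to 597/80. Shifting weight toward the row that does better against 1 would raise this floor (the equalizing mix achieves 137/16 against both 1 and 2), so the proposed strategy is not optimal.

No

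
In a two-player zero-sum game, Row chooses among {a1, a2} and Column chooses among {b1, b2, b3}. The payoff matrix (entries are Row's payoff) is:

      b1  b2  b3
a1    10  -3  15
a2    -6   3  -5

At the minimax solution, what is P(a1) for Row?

9/22

Row minima: a1 → -3, a2 → -6; maximin = -3.
Column maxima: b1 → 10, b2 → 3, b3 → 15; minimax = 3.
-3 ≠ 3, so there is no saddle point; optimal play is mixed.
b3 is strictly dominated by b1 (it gives Row strictly more in every row), so Column never plays it.
On the remaining 2×2 (a1, a2 vs b1, b2):
Let Row play a1 with probability p. Expected payoff against b1: 10p + (-6)(1−p) = 16p − 6; against b2: (-3)p + 3(1−p) = −6p + 3.
Setting these equal: 16p − 6 = −6p + 3 ⇒ 22p = 9 ⇒ p = 9/22, and the value is (16)·(9/22) − 6 = 6/11.
For Column: with q = P(b1), equating a1's and a2's payoffs gives 13q − 3 = −9q + 3 ⇒ q = 3/11.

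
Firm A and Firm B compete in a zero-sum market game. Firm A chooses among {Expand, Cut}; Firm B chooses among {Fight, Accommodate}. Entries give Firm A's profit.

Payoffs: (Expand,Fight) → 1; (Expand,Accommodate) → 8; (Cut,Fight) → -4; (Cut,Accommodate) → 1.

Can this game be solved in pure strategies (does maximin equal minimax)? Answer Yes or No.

Row minima: Expand → 1, Cut → -4; maximin = 1.
Column maxima: Fight → 1, Accommodate → 8; minimax = 1.
maximin = minimax = 1, so a saddle point exists.

Yes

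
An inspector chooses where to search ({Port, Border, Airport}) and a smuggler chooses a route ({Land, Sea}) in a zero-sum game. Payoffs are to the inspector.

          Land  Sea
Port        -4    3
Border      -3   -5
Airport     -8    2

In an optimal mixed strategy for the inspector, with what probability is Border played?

7/9

Row minima: Port → -4, Border → -5, Airport → -8; maximin = -4.
Column maxima: Land → -3, Sea → 3; minimax = -3.
-4 ≠ -3, so there is no saddle point; optimal play is mixed.
Airport is strictly dominated by Port, so the inspector never plays it.
On the remaining 2×2 (Port, Border vs Land, Sea):
Let the inspector play Port with probability p. Expected payoff against Land: (-4)p + (-3)(1−p) = −p − 3; against Sea: 3p + (-5)(1−p) = 8p − 5.
Setting these equal: −p − 3 = 8p − 5 ⇒ −9p = -2 ⇒ p = 2/9, and the value is (-1)·(2/9) − 3 = -29/9.
For the smuggler: with q = P(Land), equating Port's and Border's payoffs gives −7q + 3 = 2q − 5 ⇒ q = 8/9.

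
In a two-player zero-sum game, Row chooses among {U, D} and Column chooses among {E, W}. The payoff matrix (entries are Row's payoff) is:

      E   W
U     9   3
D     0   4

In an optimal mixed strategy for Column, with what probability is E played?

1/10

Row minima: U → 3, D → 0; maximin = 3.
Column maxima: E → 9, W → 4; minimax = 4.
3 ≠ 4, so there is no saddle point; optimal play is mixed.
Let Row play U with probability p. Expected payoff against E: 9p + 0(1−p) = 9p; against W: 3p + 4(1−p) = −p + 4.
Setting these equal: 9p = −p + 4 ⇒ 10p = 4 ⇒ p = 2/5, and the value is (9)·(2/5) = 18/5.
For Column: with q = P(E), equating U's and D's payoffs gives 6q + 3 = −4q + 4 ⇒ q = 1/10.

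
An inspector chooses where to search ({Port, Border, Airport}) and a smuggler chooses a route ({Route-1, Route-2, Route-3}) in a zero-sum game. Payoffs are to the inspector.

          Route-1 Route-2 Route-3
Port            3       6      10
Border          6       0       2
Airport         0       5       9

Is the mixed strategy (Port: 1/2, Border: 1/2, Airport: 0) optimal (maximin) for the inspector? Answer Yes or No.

No

Against Route-1 this mix gives (1/2)·3 + (1/2)·6 = 9/2.
Against Route-2 this mix gives (1/2)·6 + (1/2)·0 = 3.
Against Route-3 this mix gives (1/2)·10 + (1/2)·2 = 6.
The smuggler will play Route-2, holding the inspector to 3. Shifting weight toward the row that does better against Route-2 would raise this floor (the equalizing mix achieves 4 against both Route-2 and Route-1), so the proposed strategy is not optimal.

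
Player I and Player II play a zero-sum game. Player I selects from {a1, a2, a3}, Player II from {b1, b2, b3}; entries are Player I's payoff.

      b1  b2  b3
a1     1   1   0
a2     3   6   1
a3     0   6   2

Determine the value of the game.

3/2

Row minima: a1 → 0, a2 → 1, a3 → 0; maximin = 1.
Column maxima: b1 → 3, b2 → 6, b3 → 2; minimax = 2.
1 ≠ 2, so there is no saddle point; optimal play is mixed.
a1 is strictly dominated by a2, so Player I never plays it.
With a1 eliminated, b2 is strictly dominated by b1 (it gives Player I strictly more in every remaining row), so Player II never plays it.
On the remaining 2×2 (a2, a3 vs b1, b3):
Let Player I play a2 with probability p. Expected payoff against b1: 3p + 0(1−p) = 3p; against b3: 1p + 2(1−p) = −p + 2.
Setting these equal: 3p = −p + 2 ⇒ 4p = 2 ⇒ p = 1/2, and the value is (3)·(1/2) = 3/2.
For Player II: with q = P(b1), equating a2's and a3's payoffs gives 2q + 1 = −2q + 2 ⇒ q = 1/4.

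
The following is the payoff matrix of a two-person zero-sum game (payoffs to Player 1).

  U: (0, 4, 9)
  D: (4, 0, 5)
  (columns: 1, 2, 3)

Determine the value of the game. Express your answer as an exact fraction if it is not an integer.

Row minima: U → 0, D → 0; maximin = 0.
Column maxima: 1 → 4, 2 → 4, 3 → 9; minimax = 4.
0 ≠ 4, so there is no saddle point; optimal play is mixed.
3 is strictly dominated by 1 (it gives Player 1 strictly more in every row), so Player 2 never plays it.
On the remaining 2×2 (U, D vs 1, 2):
Let Player 1 play U with probability p. Expected payoff against 1: 0p + 4(1−p) = −4p + 4; against 2: 4p + 0(1−p) = 4p.
Setting these equal: −4p + 4 = 4p ⇒ −8p = -4 ⇒ p = 1/2, and the value is (-4)·(1/2) + 4 = 2.
For Player 2: with q = P(1), equating U's and D's payoffs gives −4q + 4 = 4q ⇒ q = 1/2.

2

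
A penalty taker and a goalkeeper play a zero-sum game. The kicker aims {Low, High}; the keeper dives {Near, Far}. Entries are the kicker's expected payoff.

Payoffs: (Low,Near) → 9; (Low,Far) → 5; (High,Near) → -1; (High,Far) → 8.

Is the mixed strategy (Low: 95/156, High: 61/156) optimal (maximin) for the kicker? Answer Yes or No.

No

Against Near this mix gives (95/156)·9 + (61/156)·(-1) = 397/78.
Against Far this mix gives (95/156)·5 + (61/156)·8 = 321/52.
The keeper will play Near, holding the kicker to 397/78. Shifting weight toward the row that does better against Near would raise this floor (the equalizing mix achieves 77/13 against both Near and Far), so the proposed strategy is not optimal.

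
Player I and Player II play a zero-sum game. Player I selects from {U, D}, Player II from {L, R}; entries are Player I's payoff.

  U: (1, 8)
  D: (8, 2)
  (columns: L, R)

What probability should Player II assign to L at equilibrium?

Row minima: U → 1, D → 2; maximin = 2.
Column maxima: L → 8, R → 8; minimax = 8.
2 ≠ 8, so there is no saddle point; optimal play is mixed.
Let Player I play U with probability p. Expected payoff against L: 1p + 8(1−p) = −7p + 8; against R: 8p + 2(1−p) = 6p + 2.
Setting these equal: −7p + 8 = 6p + 2 ⇒ −13p = -6 ⇒ p = 6/13, and the value is (-7)·(6/13) + 8 = 62/13.
For Player II: with q = P(L), equating U's and D's payoffs gives −7q + 8 = 6q + 2 ⇒ q = 6/13.

6/13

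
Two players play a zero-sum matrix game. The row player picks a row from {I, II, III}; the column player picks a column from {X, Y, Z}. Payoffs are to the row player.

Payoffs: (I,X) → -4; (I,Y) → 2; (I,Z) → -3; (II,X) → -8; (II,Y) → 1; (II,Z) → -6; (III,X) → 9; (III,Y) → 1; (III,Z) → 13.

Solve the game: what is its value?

11/7

Row minima: I → -4, II → -8, III → 1; maximin = 1.
Column maxima: X → 9, Y → 2, Z → 13; minimax = 2.
1 ≠ 2, so there is no saddle point; optimal play is mixed.
II is strictly dominated by I, so the row player never plays it.
Z is strictly dominated by X (it gives the row player strictly more in every row), so the column player never plays it.
On the remaining 2×2 (I, III vs X, Y):
Let the row player play I with probability p. Expected payoff against X: (-4)p + 9(1−p) = −13p + 9; against Y: 2p + 1(1−p) = p + 1.
Setting these equal: −13p + 9 = p + 1 ⇒ −14p = -8 ⇒ p = 4/7, and the value is (-13)·(4/7) + 9 = 11/7.
For the column player: with q = P(X), equating I's and III's payoffs gives −6q + 2 = 8q + 1 ⇒ q = 1/14.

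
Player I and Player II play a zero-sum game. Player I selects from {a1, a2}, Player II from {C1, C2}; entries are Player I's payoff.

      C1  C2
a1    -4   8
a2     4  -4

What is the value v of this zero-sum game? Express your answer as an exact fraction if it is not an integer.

4/5

Row minima: a1 → -4, a2 → -4; maximin = -4.
Column maxima: C1 → 4, C2 → 8; minimax = 4.
-4 ≠ 4, so there is no saddle point; optimal play is mixed.
Let Player I play a1 with probability p. Expected payoff against C1: (-4)p + 4(1−p) = −8p + 4; against C2: 8p + (-4)(1−p) = 12p − 4.
Setting these equal: −8p + 4 = 12p − 4 ⇒ −20p = -8 ⇒ p = 2/5, and the value is (-8)·(2/5) + 4 = 4/5.
For Player II: with q = P(C1), equating a1's and a2's payoffs gives −12q + 8 = 8q − 4 ⇒ q = 3/5.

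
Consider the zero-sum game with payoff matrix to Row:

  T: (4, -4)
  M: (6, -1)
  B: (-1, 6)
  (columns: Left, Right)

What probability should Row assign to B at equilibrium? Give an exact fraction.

1/2

Row minima: T → -4, M → -1, B → -1; maximin = -1.
Column maxima: Left → 6, Right → 6; minimax = 6.
-1 ≠ 6, so there is no saddle point; optimal play is mixed.
T is strictly dominated by M, so Row never plays it.
On the remaining 2×2 (M, B vs Left, Right):
Let Row play M with probability p. Expected payoff against Left: 6p + (-1)(1−p) = 7p − 1; against Right: (-1)p + 6(1−p) = −7p + 6.
Setting these equal: 7p − 1 = −7p + 6 ⇒ 14p = 7 ⇒ p = 1/2, and the value is (7)·(1/2) − 1 = 5/2.
For Column: with q = P(Left), equating M's and B's payoffs gives 7q − 1 = −7q + 6 ⇒ q = 1/2.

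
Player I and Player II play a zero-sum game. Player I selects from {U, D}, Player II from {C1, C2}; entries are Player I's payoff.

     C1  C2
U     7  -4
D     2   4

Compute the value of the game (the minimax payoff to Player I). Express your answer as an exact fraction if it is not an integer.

Row minima: U → -4, D → 2; maximin = 2.
Column maxima: C1 → 7, C2 → 4; minimax = 4.
2 ≠ 4, so there is no saddle point; optimal play is mixed.
Let Player I play U with probability p. Expected payoff against C1: 7p + 2(1−p) = 5p + 2; against C2: (-4)p + 4(1−p) = −8p + 4.
Setting these equal: 5p + 2 = −8p + 4 ⇒ 13p = 2 ⇒ p = 2/13, and the value is (5)·(2/13) + 2 = 36/13.
For Player II: with q = P(C1), equating U's and D's payoffs gives 11q − 4 = −2q + 4 ⇒ q = 8/13.

36/13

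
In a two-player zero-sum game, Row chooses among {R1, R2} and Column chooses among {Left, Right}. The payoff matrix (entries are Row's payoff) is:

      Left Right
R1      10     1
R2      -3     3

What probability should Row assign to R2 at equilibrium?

3/5

Row minima: R1 → 1, R2 → -3; maximin = 1.
Column maxima: Left → 10, Right → 3; minimax = 3.
1 ≠ 3, so there is no saddle point; optimal play is mixed.
Let Row play R1 with probability p. Expected payoff against Left: 10p + (-3)(1−p) = 13p − 3; against Right: 1p + 3(1−p) = −2p + 3.
Setting these equal: 13p − 3 = −2p + 3 ⇒ 15p = 6 ⇒ p = 2/5, and the value is (13)·(2/5) − 3 = 11/5.
For Column: with q = P(Left), equating R1's and R2's payoffs gives 9q + 1 = −6q + 3 ⇒ q = 2/15.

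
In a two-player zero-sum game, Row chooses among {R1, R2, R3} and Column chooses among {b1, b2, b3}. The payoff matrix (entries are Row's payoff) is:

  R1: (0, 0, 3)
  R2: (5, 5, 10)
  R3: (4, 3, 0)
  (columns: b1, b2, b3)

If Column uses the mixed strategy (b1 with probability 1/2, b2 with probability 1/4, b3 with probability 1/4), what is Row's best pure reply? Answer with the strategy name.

Expected payoff of R1: (1/2)·0 + (1/4)·0 + (1/4)·3 = 3/4.
Expected payoff of R2: (1/2)·5 + (1/4)·5 + (1/4)·10 = 25/4.
Expected payoff of R3: (1/2)·4 + (1/4)·3 + (1/4)·0 = 11/4.
The largest is 25/4, so Row's best response is R2.

R2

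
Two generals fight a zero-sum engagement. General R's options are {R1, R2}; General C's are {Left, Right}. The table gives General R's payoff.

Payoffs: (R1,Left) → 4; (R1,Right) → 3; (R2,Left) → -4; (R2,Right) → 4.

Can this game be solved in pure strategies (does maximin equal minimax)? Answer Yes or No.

Row minima: R1 → 3, R2 → -4; maximin = 3.
Column maxima: Left → 4, Right → 4; minimax = 4.
3 ≠ 4, so no pure-strategy equilibrium exists.

No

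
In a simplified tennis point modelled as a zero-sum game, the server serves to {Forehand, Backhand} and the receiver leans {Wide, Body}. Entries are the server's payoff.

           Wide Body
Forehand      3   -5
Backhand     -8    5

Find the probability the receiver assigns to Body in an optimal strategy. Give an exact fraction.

Row minima: Forehand → -5, Backhand → -8; maximin = -5.
Column maxima: Wide → 3, Body → 5; minimax = 3.
-5 ≠ 3, so there is no saddle point; optimal play is mixed.
Let the server play Forehand with probability p. Expected payoff against Wide: 3p + (-8)(1−p) = 11p − 8; against Body: (-5)p + 5(1−p) = −10p + 5.
Setting these equal: 11p − 8 = −10p + 5 ⇒ 21p = 13 ⇒ p = 13/21, and the value is (11)·(13/21) − 8 = -25/21.
For the receiver: with q = P(Wide), equating Forehand's and Backhand's payoffs gives 8q − 5 = −13q + 5 ⇒ q = 10/21.

11/21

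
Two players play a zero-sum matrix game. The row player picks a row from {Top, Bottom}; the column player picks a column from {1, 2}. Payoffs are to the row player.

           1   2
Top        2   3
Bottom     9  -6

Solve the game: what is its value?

Row minima: Top → 2, Bottom → -6; maximin = 2.
Column maxima: 1 → 9, 2 → 3; minimax = 3.
2 ≠ 3, so there is no saddle point; optimal play is mixed.
Let the row player play Top with probability p. Expected payoff against 1: 2p + 9(1−p) = −7p + 9; against 2: 3p + (-6)(1−p) = 9p − 6.
Setting these equal: −7p + 9 = 9p − 6 ⇒ −16p = -15 ⇒ p = 15/16, and the value is (-7)·(15/16) + 9 = 39/16.
For the column player: with q = P(1), equating Top's and Bottom's payoffs gives −q + 3 = 15q − 6 ⇒ q = 9/16.

39/16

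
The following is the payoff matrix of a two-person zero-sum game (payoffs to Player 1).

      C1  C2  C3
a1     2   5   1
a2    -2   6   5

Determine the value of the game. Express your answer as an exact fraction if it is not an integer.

3/2

Row minima: a1 → 1, a2 → -2; maximin = 1.
Column maxima: C1 → 2, C2 → 6, C3 → 5; minimax = 2.
1 ≠ 2, so there is no saddle point; optimal play is mixed.
C2 is strictly dominated by C1 (it gives Player 1 strictly more in every row), so Player 2 never plays it.
On the remaining 2×2 (a1, a2 vs C1, C3):
Let Player 1 play a1 with probability p. Expected payoff against C1: 2p + (-2)(1−p) = 4p − 2; against C3: 1p + 5(1−p) = −4p + 5.
Setting these equal: 4p − 2 = −4p + 5 ⇒ 8p = 7 ⇒ p = 7/8, and the value is (4)·(7/8) − 2 = 3/2.
For Player 2: with q = P(C1), equating a1's and a2's payoffs gives q + 1 = −7q + 5 ⇒ q = 1/2.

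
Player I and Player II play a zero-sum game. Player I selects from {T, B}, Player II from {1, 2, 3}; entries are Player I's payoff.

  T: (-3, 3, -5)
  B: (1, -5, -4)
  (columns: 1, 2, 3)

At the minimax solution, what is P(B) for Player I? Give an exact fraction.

Row minima: T → -5, B → -5; maximin = -5.
Column maxima: 1 → 1, 2 → 3, 3 → -4; minimax = -4.
-5 ≠ -4, so there is no saddle point; optimal play is mixed.
1 is strictly dominated by 3 (it gives Player I strictly more in every row), so Player II never plays it.
On the remaining 2×2 (T, B vs 2, 3):
Let Player I play T with probability p. Expected payoff against 2: 3p + (-5)(1−p) = 8p − 5; against 3: (-5)p + (-4)(1−p) = −p − 4.
Setting these equal: 8p − 5 = −p − 4 ⇒ 9p = 1 ⇒ p = 1/9, and the value is (8)·(1/9) − 5 = -37/9.
For Player II: with q = P(2), equating T's and B's payoffs gives 8q − 5 = −q − 4 ⇒ q = 1/9.

8/9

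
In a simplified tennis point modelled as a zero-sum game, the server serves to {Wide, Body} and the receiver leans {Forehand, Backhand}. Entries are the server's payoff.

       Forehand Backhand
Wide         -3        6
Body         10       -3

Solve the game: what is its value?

Row minima: Wide → -3, Body → -3; maximin = -3.
Column maxima: Forehand → 10, Backhand → 6; minimax = 6.
-3 ≠ 6, so there is no saddle point; optimal play is mixed.
Let the server play Wide with probability p. Expected payoff against Forehand: (-3)p + 10(1−p) = −13p + 10; against Backhand: 6p + (-3)(1−p) = 9p − 3.
Setting these equal: −13p + 10 = 9p − 3 ⇒ −22p = -13 ⇒ p = 13/22, and the value is (-13)·(13/22) + 10 = 51/22.
For the receiver: with q = P(Forehand), equating Wide's and Body's payoffs gives −9q + 6 = 13q − 3 ⇒ q = 9/22.

51/22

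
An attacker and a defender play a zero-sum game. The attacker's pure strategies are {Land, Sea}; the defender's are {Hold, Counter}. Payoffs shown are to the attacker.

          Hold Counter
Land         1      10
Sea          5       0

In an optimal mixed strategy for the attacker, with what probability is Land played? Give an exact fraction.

5/14

Row minima: Land → 1, Sea → 0; maximin = 1.
Column maxima: Hold → 5, Counter → 10; minimax = 5.
1 ≠ 5, so there is no saddle point; optimal play is mixed.
Let the attacker play Land with probability p. Expected payoff against Hold: 1p + 5(1−p) = −4p + 5; against Counter: 10p + 0(1−p) = 10p.
Setting these equal: −4p + 5 = 10p ⇒ −14p = -5 ⇒ p = 5/14, and the value is (-4)·(5/14) + 5 = 25/7.
For the defender: with q = P(Hold), equating Land's and Sea's payoffs gives −9q + 10 = 5q ⇒ q = 5/7.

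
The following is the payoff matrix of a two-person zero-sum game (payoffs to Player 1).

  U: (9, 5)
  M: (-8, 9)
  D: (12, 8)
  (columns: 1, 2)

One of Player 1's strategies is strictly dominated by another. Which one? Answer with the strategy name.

D gives a strictly higher payoff than U against every column: 12 > 9, 8 > 5.
So U is strictly dominated and Player 1 never plays it.

U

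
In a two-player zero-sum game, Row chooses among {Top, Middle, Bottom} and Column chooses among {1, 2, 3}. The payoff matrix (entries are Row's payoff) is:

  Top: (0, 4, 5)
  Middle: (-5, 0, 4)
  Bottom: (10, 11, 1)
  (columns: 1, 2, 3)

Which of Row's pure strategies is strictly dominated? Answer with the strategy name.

Top gives a strictly higher payoff than Middle against every column: 0 > -5, 4 > 0, 5 > 4.
So Middle is strictly dominated and Row never plays it.

Middle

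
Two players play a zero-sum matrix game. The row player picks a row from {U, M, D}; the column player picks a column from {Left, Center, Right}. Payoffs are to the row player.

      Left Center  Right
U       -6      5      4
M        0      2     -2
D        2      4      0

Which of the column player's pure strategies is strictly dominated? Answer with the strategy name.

Left holds the row player's payoff strictly below Center in every row: -6 < 5, 0 < 2, 2 < 4.
So Center is strictly dominated for the column player.

Center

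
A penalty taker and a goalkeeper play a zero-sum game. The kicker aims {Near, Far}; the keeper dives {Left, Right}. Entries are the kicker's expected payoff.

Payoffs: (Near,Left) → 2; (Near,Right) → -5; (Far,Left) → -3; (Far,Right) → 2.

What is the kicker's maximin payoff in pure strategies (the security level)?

-3

Row minima: Near → -5, Far → -3.
The best of these is -3.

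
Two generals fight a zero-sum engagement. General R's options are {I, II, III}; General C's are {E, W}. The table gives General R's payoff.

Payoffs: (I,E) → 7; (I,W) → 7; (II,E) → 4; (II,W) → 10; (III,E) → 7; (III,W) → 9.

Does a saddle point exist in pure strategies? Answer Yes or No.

Row minima: I → 7, II → 4, III → 7; maximin = 7.
Column maxima: E → 7, W → 10; minimax = 7.
maximin = minimax = 7, so a saddle point exists.

Yes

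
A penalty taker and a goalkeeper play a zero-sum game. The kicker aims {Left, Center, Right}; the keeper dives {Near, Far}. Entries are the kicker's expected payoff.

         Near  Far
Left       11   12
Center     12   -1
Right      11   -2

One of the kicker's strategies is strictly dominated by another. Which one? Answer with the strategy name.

Center gives a strictly higher payoff than Right against every column: 12 > 11, -1 > -2.
So Right is strictly dominated and the kicker never plays it.

Right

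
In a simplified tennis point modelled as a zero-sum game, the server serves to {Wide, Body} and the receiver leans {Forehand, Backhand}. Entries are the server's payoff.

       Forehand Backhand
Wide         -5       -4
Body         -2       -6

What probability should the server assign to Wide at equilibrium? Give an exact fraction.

Row minima: Wide → -5, Body → -6; maximin = -5.
Column maxima: Forehand → -2, Backhand → -4; minimax = -4.
-5 ≠ -4, so there is no saddle point; optimal play is mixed.
Let the server play Wide with probability p. Expected payoff against Forehand: (-5)p + (-2)(1−p) = −3p − 2; against Backhand: (-4)p + (-6)(1−p) = 2p − 6.
Setting these equal: −3p − 2 = 2p − 6 ⇒ −5p = -4 ⇒ p = 4/5, and the value is (-3)·(4/5) − 2 = -22/5.
For the receiver: with q = P(Forehand), equating Wide's and Body's payoffs gives −q − 4 = 4q − 6 ⇒ q = 2/5.

4/5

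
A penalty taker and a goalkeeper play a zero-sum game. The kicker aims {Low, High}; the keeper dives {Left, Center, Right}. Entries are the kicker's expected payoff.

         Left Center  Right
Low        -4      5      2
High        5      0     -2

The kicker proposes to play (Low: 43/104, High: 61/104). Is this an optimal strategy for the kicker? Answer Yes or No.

No

Against Left this mix gives (43/104)·(-4) + (61/104)·5 = 133/104.
Against Center this mix gives (43/104)·5 + (61/104)·0 = 215/104.
Against Right this mix gives (43/104)·2 + (61/104)·(-2) = -9/26.
The keeper will play Right, holding the kicker to -9/26. Shifting weight toward the row that does better against Right would raise this floor (the equalizing mix achieves 2/13 against both Right and Left), so the proposed strategy is not optimal.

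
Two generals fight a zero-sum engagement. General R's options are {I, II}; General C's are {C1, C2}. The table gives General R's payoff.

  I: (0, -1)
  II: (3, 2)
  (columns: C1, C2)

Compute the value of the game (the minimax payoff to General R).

2

Row minima: I → -1, II → 2; maximin = 2.
Column maxima: C1 → 3, C2 → 2; minimax = 2.
Since maximin = minimax = 2, there is a saddle point and the value is 2.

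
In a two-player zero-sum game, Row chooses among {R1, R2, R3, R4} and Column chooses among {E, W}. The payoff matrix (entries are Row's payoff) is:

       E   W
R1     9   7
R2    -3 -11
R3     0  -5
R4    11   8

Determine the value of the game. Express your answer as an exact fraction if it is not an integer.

8

Row minima: R1 → 7, R2 → -11, R3 → -5, R4 → 8; maximin = 8.
Column maxima: E → 11, W → 8; minimax = 8.
Since maximin = minimax = 8, there is a saddle point and the value is 8.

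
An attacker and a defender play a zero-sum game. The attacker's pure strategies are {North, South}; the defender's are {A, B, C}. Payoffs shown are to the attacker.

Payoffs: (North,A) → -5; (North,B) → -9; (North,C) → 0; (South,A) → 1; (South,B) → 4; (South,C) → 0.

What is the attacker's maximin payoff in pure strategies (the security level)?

0

Row minima: North → -9, South → 0.
The best of these is 0.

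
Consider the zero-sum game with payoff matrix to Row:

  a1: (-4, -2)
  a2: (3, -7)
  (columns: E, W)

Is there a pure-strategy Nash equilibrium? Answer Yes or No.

Row minima: a1 → -4, a2 → -7; maximin = -4.
Column maxima: E → 3, W → -2; minimax = -2.
-4 ≠ -2, so no pure-strategy equilibrium exists.

No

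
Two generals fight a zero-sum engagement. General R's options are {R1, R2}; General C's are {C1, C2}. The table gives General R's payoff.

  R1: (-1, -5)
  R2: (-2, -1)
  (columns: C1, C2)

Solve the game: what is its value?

-9/5

Row minima: R1 → -5, R2 → -2; maximin = -2.
Column maxima: C1 → -1, C2 → -1; minimax = -1.
-2 ≠ -1, so there is no saddle point; optimal play is mixed.
Let General R play R1 with probability p. Expected payoff against C1: (-1)p + (-2)(1−p) = p − 2; against C2: (-5)p + (-1)(1−p) = −4p − 1.
Setting these equal: p − 2 = −4p − 1 ⇒ 5p = 1 ⇒ p = 1/5, and the value is (1)·(1/5) − 2 = -9/5.
For General C: with q = P(C1), equating R1's and R2's payoffs gives 4q − 5 = −q − 1 ⇒ q = 4/5.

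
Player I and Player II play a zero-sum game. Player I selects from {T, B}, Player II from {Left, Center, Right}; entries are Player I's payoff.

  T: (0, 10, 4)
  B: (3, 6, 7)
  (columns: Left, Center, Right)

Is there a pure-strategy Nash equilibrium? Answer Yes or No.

Row minima: T → 0, B → 3; maximin = 3.
Column maxima: Left → 3, Center → 10, Right → 7; minimax = 3.
maximin = minimax = 3, so a saddle point exists.

Yes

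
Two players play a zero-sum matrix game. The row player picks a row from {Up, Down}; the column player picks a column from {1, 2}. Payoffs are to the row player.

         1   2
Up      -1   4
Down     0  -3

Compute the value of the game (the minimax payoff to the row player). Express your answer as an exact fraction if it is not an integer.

Row minima: Up → -1, Down → -3; maximin = -1.
Column maxima: 1 → 0, 2 → 4; minimax = 0.
-1 ≠ 0, so there is no saddle point; optimal play is mixed.
Let the row player play Up with probability p. Expected payoff against 1: (-1)p + 0(1−p) = −p; against 2: 4p + (-3)(1−p) = 7p − 3.
Setting these equal: −p = 7p − 3 ⇒ −8p = -3 ⇒ p = 3/8, and the value is (-1)·(3/8) = -3/8.
For the column player: with q = P(1), equating Up's and Down's payoffs gives −5q + 4 = 3q − 3 ⇒ q = 7/8.

-3/8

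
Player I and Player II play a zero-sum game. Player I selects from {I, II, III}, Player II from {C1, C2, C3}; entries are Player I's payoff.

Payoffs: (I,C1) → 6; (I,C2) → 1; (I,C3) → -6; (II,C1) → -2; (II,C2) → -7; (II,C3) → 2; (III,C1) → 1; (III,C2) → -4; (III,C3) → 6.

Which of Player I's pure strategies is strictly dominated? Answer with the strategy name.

III gives a strictly higher payoff than II against every column: 1 > -2, -4 > -7, 6 > 2.
So II is strictly dominated and Player I never plays it.

II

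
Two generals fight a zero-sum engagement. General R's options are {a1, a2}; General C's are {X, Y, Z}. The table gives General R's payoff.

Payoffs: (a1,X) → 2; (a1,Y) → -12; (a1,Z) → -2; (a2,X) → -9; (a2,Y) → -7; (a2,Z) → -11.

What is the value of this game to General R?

-59/7

Row minima: a1 → -12, a2 → -11; maximin = -11.
Column maxima: X → 2, Y → -7, Z → -2; minimax = -7.
-11 ≠ -7, so there is no saddle point; optimal play is mixed.
X is strictly dominated by Z (it gives General R strictly more in every row), so General C never plays it.
On the remaining 2×2 (a1, a2 vs Y, Z):
Let General R play a1 with probability p. Expected payoff against Y: (-12)p + (-7)(1−p) = −5p − 7; against Z: (-2)p + (-11)(1−p) = 9p − 11.
Setting these equal: −5p − 7 = 9p − 11 ⇒ −14p = -4 ⇒ p = 2/7, and the value is (-5)·(2/7) − 7 = -59/7.
For General C: with q = P(Y), equating a1's and a2's payoffs gives −10q − 2 = 4q − 11 ⇒ q = 9/14.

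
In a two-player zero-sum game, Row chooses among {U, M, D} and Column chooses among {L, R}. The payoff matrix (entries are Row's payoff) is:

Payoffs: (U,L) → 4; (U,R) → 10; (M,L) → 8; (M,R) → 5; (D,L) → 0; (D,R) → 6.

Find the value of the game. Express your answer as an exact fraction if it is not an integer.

20/3

Row minima: U → 4, M → 5, D → 0; maximin = 5.
Column maxima: L → 8, R → 10; minimax = 8.
5 ≠ 8, so there is no saddle point; optimal play is mixed.
D is strictly dominated by U, so Row never plays it.
On the remaining 2×2 (U, M vs L, R):
Let Row play U with probability p. Expected payoff against L: 4p + 8(1−p) = −4p + 8; against R: 10p + 5(1−p) = 5p + 5.
Setting these equal: −4p + 8 = 5p + 5 ⇒ −9p = -3 ⇒ p = 1/3, and the value is (-4)·(1/3) + 8 = 20/3.
For Column: with q = P(L), equating U's and M's payoffs gives −6q + 10 = 3q + 5 ⇒ q = 5/9.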